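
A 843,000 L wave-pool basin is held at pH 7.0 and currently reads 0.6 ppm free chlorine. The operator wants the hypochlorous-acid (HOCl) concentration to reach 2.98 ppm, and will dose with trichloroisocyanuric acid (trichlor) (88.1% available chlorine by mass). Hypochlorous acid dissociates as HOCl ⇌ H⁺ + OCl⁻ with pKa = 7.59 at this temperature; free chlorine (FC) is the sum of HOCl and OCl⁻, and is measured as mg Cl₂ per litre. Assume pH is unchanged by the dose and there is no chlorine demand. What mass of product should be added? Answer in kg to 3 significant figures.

[OCl⁻]/[HOCl] = 10^(pH − pKa) = 10^(7.0 − 7.59) = 0.257; fraction as HOCl = 1/(1 + 0.257) = 0.7955.
Free chlorine required for 2.98 ppm HOCl: 2.98 / 0.7955 = 3.746 ppm.
FC to add: 3.746 − 0.6 = 3.146 mg/L as Cl₂.
Cl₂ equivalent: 3.146 mg/L × 843,000 L = 2652 g.
Product at 88.1% available Cl: 2652 / 0.881 = 3010 g.

3.01 kg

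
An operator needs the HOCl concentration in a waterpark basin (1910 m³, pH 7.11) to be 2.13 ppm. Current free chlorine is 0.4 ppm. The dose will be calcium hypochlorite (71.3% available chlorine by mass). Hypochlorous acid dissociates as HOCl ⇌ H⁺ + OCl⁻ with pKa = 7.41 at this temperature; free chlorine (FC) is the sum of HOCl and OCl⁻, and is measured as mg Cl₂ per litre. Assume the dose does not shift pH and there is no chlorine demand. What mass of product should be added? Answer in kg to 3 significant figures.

7.49 kg

Volume: 1910 m³ = 1,910,000 L.
[OCl⁻]/[HOCl] = 10^(pH − pKa) = 10^(7.11 − 7.41) = 0.5012; fraction as HOCl = 1/(1 + 0.5012) = 0.6661.
Free chlorine required for 2.13 ppm HOCl: 2.13 / 0.6661 = 3.198 ppm.
FC to add: 3.198 − 0.4 = 2.798 mg/L as Cl₂.
Cl₂ equivalent: 2.798 mg/L × 1,910,000 L = 5343 g.
Product at 71.3% available Cl: 5343 / 0.713 = 7494 g.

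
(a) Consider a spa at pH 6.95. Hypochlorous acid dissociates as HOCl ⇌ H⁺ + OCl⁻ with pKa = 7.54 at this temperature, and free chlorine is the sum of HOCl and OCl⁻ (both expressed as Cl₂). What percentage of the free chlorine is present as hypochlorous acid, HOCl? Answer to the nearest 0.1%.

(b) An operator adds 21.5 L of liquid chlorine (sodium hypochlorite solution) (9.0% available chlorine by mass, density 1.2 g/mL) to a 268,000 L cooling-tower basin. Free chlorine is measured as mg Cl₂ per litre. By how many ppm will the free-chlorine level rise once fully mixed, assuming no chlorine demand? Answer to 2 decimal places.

(a) [OCl⁻]/[HOCl] = 10^(pH − pKa) = 10^(6.95 − 7.54) = 10^-0.59 = 0.257.
(a) Fraction as HOCl = 1 / (1 + 0.257) = 0.7955.

(b) Mass of solution: 21.5 L × 1000 mL/L × 1.2 g/mL = 25,800 g.
(b) Available chlorine delivered: 25,800 g × 0.09 = 2322 g as Cl₂.
(b) Concentration rise: 2322 g / 268,000 L = 8.664 mg/L = 8.66 ppm.

(a) 79.6%; (b) 8.66 ppm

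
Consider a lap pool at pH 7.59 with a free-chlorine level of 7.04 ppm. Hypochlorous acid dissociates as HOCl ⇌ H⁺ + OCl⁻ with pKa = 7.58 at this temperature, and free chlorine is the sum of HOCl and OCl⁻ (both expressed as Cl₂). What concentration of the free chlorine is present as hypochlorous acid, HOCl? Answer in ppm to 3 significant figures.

[OCl⁻]/[HOCl] = 10^(pH − pKa) = 10^(7.59 − 7.58) = 10^0.01 = 1.023.
Fraction as HOCl = 1 / (1 + 1.023) = 0.4942.
HOCl = 0.4942 × 7.04 ppm = 3.479 ppm.

3.48 ppm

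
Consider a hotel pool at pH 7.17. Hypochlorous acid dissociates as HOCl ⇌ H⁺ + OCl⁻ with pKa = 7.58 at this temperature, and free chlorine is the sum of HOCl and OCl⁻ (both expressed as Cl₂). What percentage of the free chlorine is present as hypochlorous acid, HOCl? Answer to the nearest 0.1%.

[OCl⁻]/[HOCl] = 10^(pH − pKa) = 10^(7.17 − 7.58) = 10^-0.41 = 0.389.
Fraction as HOCl = 1 / (1 + 0.389) = 0.7199.

72.0%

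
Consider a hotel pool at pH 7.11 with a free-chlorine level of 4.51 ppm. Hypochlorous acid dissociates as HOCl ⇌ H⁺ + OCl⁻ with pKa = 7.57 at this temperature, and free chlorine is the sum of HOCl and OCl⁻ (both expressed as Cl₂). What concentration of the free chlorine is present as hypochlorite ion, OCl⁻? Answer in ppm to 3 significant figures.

1.16 ppm

[OCl⁻]/[HOCl] = 10^(pH − pKa) = 10^(7.11 − 7.57) = 10^-0.46 = 0.3467.
Fraction as HOCl = 1 / (1 + 0.3467) = 0.7425.
OCl⁻ = (1 − 0.7425) × 4.51 ppm = 1.161 ppm.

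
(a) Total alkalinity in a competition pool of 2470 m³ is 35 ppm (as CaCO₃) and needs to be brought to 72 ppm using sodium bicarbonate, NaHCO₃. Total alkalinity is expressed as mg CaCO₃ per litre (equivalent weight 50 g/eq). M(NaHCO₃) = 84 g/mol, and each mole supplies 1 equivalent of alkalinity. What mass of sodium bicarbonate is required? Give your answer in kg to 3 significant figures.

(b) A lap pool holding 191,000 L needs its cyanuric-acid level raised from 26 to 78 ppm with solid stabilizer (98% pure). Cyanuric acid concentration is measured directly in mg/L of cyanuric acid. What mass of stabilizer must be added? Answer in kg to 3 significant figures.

(a) Volume: 2470 m³ = 2,470,000 L.
(a) Alkalinity to add: (72 − 35) = 37 mg/L as CaCO₃ × 2,470,000 L = 91,390 g as CaCO₃.
(a) Equivalents: 91,390 g ÷ 50 g/eq = 1828 eq.
(a) NaHCO₃ supplies 1 eq per mole → 1828 mol.
(a) Mass: 1828 mol × 84 g/mol = 153,500 g.

(b) CYA to add: (78 − 26) = 52 mg/L × 191,000 L = 9932 g cyanuric acid.
(b) At 98% purity: 9932 / 0.98 = 10,130 g product.

(a) 154 kg; (b) 10.1 kg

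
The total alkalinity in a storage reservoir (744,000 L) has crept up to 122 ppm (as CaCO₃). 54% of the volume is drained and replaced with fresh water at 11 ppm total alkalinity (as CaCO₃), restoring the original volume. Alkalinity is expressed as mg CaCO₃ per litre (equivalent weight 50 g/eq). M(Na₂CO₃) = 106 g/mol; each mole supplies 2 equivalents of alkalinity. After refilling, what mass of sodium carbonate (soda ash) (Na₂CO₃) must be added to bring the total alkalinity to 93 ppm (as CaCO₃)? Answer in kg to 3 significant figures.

After draining 54% and refilling: 122 × 0.46 + 11 × 0.54 = 62.06 ppm.
Deficit to target: 93 − 62.06 = 30.94 mg/L.
As CaCO₃: 30.94 mg/L × 744,000 L = 23,020 g; ÷ 50 g/eq ÷ 2 = 230.2 mol Na₂CO₃.
Mass: 230.2 × 106 = 24,400 g.

24.4 kg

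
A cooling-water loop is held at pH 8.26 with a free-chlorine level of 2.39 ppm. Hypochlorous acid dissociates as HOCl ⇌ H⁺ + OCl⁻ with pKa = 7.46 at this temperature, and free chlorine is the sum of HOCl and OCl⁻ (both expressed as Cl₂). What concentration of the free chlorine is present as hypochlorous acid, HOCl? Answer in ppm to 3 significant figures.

0.327 ppm

[OCl⁻]/[HOCl] = 10^(pH − pKa) = 10^(8.26 − 7.46) = 10^0.80 = 6.31.
Fraction as HOCl = 1 / (1 + 6.31) = 0.1368.
HOCl = 0.1368 × 2.39 ppm = 0.327 ppm.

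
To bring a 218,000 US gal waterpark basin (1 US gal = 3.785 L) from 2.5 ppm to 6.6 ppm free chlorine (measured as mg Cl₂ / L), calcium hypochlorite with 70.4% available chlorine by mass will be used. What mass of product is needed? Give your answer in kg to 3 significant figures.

4.81 kg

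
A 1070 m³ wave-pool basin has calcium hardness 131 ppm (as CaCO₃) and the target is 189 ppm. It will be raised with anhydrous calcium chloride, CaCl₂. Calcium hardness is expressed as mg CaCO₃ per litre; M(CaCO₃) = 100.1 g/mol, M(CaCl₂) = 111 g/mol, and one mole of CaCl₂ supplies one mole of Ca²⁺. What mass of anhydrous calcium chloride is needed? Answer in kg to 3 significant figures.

Volume: 1070 m³ = 1,070,000 L.
Hardness to add: (189 − 131) = 58 mg/L as CaCO₃ × 1,070,000 L = 62,060 g as CaCO₃.
Moles of Ca²⁺ (1 mol Ca²⁺ ≡ 1 mol CaCO₃): 62,060 / 100.1 g/mol = 620 mol.
Mass of CaCl₂: 620 × 111 = 68,820 g.

68.8 kg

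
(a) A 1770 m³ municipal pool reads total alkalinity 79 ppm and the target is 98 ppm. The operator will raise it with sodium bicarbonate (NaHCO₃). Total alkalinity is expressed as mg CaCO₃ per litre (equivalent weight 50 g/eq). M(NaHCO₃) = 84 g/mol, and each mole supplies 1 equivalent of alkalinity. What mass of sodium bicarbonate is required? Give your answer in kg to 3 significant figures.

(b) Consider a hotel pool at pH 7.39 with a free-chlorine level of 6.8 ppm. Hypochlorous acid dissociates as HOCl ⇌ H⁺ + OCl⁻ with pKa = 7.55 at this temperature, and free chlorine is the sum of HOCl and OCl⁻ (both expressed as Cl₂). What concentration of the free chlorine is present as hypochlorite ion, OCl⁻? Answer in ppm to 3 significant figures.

(a) 56.5 kg; (b) 2.78 ppm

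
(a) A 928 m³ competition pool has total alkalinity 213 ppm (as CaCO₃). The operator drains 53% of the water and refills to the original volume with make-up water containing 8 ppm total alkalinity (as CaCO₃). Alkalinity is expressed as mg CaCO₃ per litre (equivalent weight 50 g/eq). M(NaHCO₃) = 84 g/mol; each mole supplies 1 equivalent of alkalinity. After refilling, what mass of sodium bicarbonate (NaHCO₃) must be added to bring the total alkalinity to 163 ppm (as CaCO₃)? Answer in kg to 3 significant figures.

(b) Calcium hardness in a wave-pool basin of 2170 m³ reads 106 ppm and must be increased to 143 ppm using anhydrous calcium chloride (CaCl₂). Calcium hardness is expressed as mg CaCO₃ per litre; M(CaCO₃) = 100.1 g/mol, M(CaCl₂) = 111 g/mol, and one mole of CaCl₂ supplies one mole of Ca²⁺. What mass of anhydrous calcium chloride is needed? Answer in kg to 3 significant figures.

(a) 91.4 kg; (b) 89.0 kg

(a) Volume: 928 m³ = 928,000 L.
(a) After draining 53% and refilling: 213 × 0.47 + 8 × 0.53 = 104.35 ppm.
(a) Deficit to target: 163 − 104.35 = 58.65 mg/L.
(a) As CaCO₃: 58.65 mg/L × 928,000 L = 54,430 g; ÷ 50 g/eq ÷ 1 = 1089 mol NaHCO₃.
(a) Mass: 1089 × 84 = 91,440 g.

(b) Volume: 2170 m³ = 2,170,000 L.
(b) Hardness to add: (143 − 106) = 37 mg/L as CaCO₃ × 2,170,000 L = 80,290 g as CaCO₃.
(b) Moles of Ca²⁺ (1 mol Ca²⁺ ≡ 1 mol CaCO₃): 80,290 / 100.1 g/mol = 802.1 mol.
(b) Mass of CaCl₂: 802.1 × 111 = 89,030 g.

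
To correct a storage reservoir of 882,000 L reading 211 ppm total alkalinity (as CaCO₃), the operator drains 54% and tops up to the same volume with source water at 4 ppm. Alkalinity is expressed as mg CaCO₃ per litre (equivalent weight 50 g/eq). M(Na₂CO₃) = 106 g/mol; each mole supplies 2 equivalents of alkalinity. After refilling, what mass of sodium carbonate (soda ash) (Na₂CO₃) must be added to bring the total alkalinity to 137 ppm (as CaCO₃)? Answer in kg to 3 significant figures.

After draining 54% and refilling: 211 × 0.46 + 4 × 0.54 = 99.22 ppm.
Deficit to target: 137 − 99.22 = 37.78 mg/L.
As CaCO₃: 37.78 mg/L × 882,000 L = 33,320 g; ÷ 50 g/eq ÷ 2 = 333.2 mol Na₂CO₃.
Mass: 333.2 × 106 = 35,320 g.

35.3 kg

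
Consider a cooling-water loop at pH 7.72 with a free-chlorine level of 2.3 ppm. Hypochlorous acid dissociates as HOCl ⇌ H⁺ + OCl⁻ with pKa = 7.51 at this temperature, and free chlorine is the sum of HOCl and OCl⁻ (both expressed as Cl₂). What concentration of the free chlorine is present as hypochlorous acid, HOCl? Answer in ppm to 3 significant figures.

0.877 ppm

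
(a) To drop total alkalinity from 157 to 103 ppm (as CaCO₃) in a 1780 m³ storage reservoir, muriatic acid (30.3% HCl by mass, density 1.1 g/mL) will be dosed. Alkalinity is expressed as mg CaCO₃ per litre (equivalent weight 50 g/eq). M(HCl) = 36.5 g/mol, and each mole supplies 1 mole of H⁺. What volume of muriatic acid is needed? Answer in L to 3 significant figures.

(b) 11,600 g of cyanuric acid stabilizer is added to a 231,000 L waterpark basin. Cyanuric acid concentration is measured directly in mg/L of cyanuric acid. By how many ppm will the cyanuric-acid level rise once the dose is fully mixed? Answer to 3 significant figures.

(a) Volume: 1780 m³ = 1,780,000 L.
(a) Alkalinity to neutralize: (157 − 103) = 54 mg/L as CaCO₃ × 1,780,000 L = 96,120 g as CaCO₃.
(a) Equivalents of H⁺ required: 96,120 ÷ 50 g/eq = 1922 eq = 1922 mol HCl.
(a) Mass of HCl: 1922 × 36.5 = 70,170 g.
(a) Mass of 30.3% solution: 70,170 / 0.303 = 231,600 g.
(a) Volume: 231,600 g ÷ 1.1 g/mL = 210,500 mL.

(b) Rise: 11,600 g / 231,000 L × 1000 = 50.22 mg/L.

(a) 211 L; (b) 50.2 ppm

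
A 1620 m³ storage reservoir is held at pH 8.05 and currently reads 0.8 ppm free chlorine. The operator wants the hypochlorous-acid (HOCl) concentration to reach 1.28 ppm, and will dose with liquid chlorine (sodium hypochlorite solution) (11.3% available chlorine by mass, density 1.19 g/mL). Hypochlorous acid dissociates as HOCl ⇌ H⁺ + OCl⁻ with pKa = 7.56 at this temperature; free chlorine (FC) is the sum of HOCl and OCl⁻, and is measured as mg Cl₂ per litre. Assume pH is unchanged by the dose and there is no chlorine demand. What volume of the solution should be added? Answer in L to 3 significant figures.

Volume: 1620 m³ = 1,620,000 L.
[OCl⁻]/[HOCl] = 10^(pH − pKa) = 10^(8.05 − 7.56) = 3.09; fraction as HOCl = 1/(1 + 3.09) = 0.2445.
Free chlorine required for 1.28 ppm HOCl: 1.28 / 0.2445 = 5.236 ppm.
FC to add: 5.236 − 0.8 = 4.436 mg/L as Cl₂.
Cl₂ equivalent: 4.436 mg/L × 1,620,000 L = 7186 g.
Product at 11.3% available Cl: 7186 / 0.113 = 63,590 g.
Volume: 63,590 g ÷ 1.19 g/mL = 53,440 mL.

53.4 L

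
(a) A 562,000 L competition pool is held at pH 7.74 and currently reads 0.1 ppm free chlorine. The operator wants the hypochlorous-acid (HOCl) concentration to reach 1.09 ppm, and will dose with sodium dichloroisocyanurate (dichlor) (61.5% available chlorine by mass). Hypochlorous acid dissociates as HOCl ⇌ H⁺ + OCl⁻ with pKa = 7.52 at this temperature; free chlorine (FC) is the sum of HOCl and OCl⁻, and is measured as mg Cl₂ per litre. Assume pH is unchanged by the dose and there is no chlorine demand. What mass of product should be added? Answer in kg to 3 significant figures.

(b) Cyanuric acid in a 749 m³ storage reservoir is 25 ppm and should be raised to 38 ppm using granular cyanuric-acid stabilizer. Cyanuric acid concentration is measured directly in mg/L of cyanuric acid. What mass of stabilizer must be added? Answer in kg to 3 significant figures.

(a) [OCl⁻]/[HOCl] = 10^(pH − pKa) = 10^(7.74 − 7.52) = 1.66; fraction as HOCl = 1/(1 + 1.66) = 0.376.
(a) Free chlorine required for 1.09 ppm HOCl: 1.09 / 0.376 = 2.899 ppm.
(a) FC to add: 2.899 − 0.1 = 2.799 mg/L as Cl₂.
(a) Cl₂ equivalent: 2.799 mg/L × 562,000 L = 1573 g.
(a) Product at 61.5% available Cl: 1573 / 0.615 = 2558 g.

(b) Volume: 749 m³ = 749,000 L.
(b) CYA to add: (38 − 25) = 13 mg/L × 749,000 L = 9737 g cyanuric acid.

(a) 2.56 kg; (b) 9.74 kg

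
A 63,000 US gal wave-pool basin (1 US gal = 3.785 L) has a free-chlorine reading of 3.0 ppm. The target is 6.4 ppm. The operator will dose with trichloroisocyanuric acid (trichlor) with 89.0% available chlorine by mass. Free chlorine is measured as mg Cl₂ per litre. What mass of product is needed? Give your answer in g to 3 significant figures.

911 g

Volume: 63,000 US gal × 3.785 L/gal = 238,455 L.
Chlorine deficit: 6.4 − 3.0 = 3.4 ppm = 3.4 mg/L as Cl₂.
Cl₂ equivalent needed: 3.4 mg/L × 238,455 L = 810,700 mg = 810.7 g.
Product at 89.0% available chlorine: 810.7 / 0.89 = 911 g.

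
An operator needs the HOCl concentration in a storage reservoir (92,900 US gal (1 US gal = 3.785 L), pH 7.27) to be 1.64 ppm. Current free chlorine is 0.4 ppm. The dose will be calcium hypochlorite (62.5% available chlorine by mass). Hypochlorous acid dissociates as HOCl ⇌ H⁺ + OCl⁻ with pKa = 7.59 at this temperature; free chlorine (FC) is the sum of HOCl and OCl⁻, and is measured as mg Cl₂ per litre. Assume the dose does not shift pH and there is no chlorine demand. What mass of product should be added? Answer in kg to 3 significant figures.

1.14 kg

Volume: 92,900 US gal × 3.785 L/gal = 351,626 L.
[OCl⁻]/[HOCl] = 10^(pH − pKa) = 10^(7.27 − 7.59) = 0.4786; fraction as HOCl = 1/(1 + 0.4786) = 0.6763.
Free chlorine required for 1.64 ppm HOCl: 1.64 / 0.6763 = 2.425 ppm.
FC to add: 2.425 − 0.4 = 2.025 mg/L as Cl₂.
Cl₂ equivalent: 2.025 mg/L × 351,626 L = 712 g.
Product at 62.5% available Cl: 712 / 0.625 = 1139 g.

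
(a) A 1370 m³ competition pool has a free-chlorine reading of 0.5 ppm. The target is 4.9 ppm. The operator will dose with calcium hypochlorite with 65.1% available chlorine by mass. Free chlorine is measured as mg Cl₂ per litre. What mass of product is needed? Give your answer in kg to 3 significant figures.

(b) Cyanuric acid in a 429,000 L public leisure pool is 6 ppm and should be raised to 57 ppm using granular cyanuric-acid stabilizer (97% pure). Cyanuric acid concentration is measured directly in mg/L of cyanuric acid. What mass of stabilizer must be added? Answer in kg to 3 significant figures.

(a) Volume: 1370 m³ = 1,370,000 L.
(a) Chlorine deficit: 4.9 − 0.5 = 4.4 ppm = 4.4 mg/L as Cl₂.
(a) Cl₂ equivalent needed: 4.4 mg/L × 1,370,000 L = 6,028,000 mg = 6028 g.
(a) Product at 65.1% available chlorine: 6028 / 0.651 = 9260 g.

(b) CYA to add: (57 − 6) = 51 mg/L × 429,000 L = 21,880 g cyanuric acid.
(b) At 97% purity: 21,880 / 0.97 = 22,560 g product.

(a) 9.26 kg; (b) 22.6 kg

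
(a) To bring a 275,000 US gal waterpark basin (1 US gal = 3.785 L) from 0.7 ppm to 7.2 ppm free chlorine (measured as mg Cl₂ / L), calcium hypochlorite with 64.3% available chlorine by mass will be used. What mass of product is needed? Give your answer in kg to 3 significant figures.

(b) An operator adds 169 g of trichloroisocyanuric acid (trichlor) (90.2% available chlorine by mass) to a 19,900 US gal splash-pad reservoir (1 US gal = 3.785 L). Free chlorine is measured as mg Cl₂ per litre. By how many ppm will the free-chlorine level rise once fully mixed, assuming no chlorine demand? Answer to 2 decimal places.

(a) 10.5 kg; (b) 2.02 ppm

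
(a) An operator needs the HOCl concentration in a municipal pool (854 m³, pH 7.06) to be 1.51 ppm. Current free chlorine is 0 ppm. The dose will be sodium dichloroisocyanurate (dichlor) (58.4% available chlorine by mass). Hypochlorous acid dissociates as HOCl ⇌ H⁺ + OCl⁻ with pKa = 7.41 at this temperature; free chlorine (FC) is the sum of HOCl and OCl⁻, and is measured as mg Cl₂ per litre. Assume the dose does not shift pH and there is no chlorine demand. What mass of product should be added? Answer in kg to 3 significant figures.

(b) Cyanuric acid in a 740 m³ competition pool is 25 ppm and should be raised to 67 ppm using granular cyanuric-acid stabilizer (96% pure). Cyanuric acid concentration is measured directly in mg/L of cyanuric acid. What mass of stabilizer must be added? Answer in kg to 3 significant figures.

(a) 3.19 kg; (b) 32.4 kg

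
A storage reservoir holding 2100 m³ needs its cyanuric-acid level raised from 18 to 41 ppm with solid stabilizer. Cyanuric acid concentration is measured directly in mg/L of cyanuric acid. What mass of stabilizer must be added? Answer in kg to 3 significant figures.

48.3 kg

Volume: 2100 m³ = 2,100,000 L.
CYA to add: (41 − 18) = 23 mg/L × 2,100,000 L = 48,300 g cyanuric acid.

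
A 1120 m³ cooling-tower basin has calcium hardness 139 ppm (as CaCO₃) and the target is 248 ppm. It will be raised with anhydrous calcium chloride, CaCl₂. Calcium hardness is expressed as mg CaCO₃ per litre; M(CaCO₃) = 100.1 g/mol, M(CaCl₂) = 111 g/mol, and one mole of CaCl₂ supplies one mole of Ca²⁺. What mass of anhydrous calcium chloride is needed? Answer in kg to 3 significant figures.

135 kg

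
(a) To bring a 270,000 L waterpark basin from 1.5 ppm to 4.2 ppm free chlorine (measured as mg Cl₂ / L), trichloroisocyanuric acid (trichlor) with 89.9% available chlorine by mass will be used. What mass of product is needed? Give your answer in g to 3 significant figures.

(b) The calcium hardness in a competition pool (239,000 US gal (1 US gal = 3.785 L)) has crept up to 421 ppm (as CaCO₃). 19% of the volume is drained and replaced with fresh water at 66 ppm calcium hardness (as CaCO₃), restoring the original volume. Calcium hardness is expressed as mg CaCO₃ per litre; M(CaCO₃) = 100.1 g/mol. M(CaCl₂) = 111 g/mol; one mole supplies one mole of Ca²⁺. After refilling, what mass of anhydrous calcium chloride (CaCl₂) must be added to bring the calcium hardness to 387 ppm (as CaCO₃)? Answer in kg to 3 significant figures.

(a) Chlorine deficit: 4.2 − 1.5 = 2.7 ppm = 2.7 mg/L as Cl₂.
(a) Cl₂ equivalent needed: 2.7 mg/L × 270,000 L = 729,000 mg = 729 g.
(a) Product at 89.9% available chlorine: 729 / 0.899 = 810.9 g.

(b) Volume: 239,000 US gal × 3.785 L/gal = 904,615 L.
(b) After draining 19% and refilling: 421 × 0.81 + 66 × 0.19 = 353.55 ppm.
(b) Deficit to target: 387 − 353.55 = 33.45 mg/L.
(b) As CaCO₃: 33.45 mg/L × 904,615 L = 30,260 g; ÷ 100.1 = 302.3 mol Ca²⁺.
(b) Mass: 302.3 × 111 = 33,550 g.

(a) 811 g; (b) 33.6 kg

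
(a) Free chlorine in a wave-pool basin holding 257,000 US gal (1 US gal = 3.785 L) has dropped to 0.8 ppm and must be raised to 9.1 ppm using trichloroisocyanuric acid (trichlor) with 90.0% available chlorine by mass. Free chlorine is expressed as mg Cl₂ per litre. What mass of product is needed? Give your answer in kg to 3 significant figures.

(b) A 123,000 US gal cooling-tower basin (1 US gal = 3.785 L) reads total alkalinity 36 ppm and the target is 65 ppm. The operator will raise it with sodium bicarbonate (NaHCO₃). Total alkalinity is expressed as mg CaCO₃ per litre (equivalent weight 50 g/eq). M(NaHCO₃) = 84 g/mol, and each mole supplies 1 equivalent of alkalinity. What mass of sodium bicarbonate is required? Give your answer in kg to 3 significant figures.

(a) Volume: 257,000 US gal × 3.785 L/gal = 972,745 L.
(a) Chlorine deficit: 9.1 − 0.8 = 8.3 ppm = 8.3 mg/L as Cl₂.
(a) Cl₂ equivalent needed: 8.3 mg/L × 972,745 L = 8,074,000 mg = 8074 g.
(a) Product at 90.0% available chlorine: 8074 / 0.9 = 8971 g.

(b) Volume: 123,000 US gal × 3.785 L/gal = 465,555 L.
(b) Alkalinity to add: (65 − 36) = 29 mg/L as CaCO₃ × 465,555 L = 13,500 g as CaCO₃.
(b) Equivalents: 13,500 g ÷ 50 g/eq = 270 eq.
(b) NaHCO₃ supplies 1 eq per mole → 270 mol.
(b) Mass: 270 mol × 84 g/mol = 22,680 g.

(a) 8.97 kg; (b) 22.7 kg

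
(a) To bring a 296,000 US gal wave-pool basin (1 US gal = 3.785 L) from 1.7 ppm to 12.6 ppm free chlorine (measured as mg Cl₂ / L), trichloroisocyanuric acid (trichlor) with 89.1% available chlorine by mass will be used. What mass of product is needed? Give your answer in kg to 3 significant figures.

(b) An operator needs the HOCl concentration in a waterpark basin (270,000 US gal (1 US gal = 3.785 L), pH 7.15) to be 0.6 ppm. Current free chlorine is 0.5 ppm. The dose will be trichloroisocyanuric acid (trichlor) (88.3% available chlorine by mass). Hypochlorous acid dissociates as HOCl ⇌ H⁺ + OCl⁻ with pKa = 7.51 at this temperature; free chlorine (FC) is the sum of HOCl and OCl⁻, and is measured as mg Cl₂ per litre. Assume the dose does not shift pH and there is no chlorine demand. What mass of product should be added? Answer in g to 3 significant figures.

(a) 13.7 kg; (b) 419 g

(a) Volume: 296,000 US gal × 3.785 L/gal = 1,120,360 L.
(a) Chlorine deficit: 12.6 − 1.7 = 10.9 ppm = 10.9 mg/L as Cl₂.
(a) Cl₂ equivalent needed: 10.9 mg/L × 1,120,360 L = 12,210,000 mg = 12,210 g.
(a) Product at 89.1% available chlorine: 12,210 / 0.891 = 13,710 g.

(b) Volume: 270,000 US gal × 3.785 L/gal = 1,021,950 L.
(b) [OCl⁻]/[HOCl] = 10^(pH − pKa) = 10^(7.15 − 7.51) = 0.4365; fraction as HOCl = 1/(1 + 0.4365) = 0.6961.
(b) Free chlorine required for 0.6 ppm HOCl: 0.6 / 0.6961 = 0.8619 ppm.
(b) FC to add: 0.8619 − 0.5 = 0.3619 mg/L as Cl₂.
(b) Cl₂ equivalent: 0.3619 mg/L × 1,021,950 L = 369.9 g.
(b) Product at 88.3% available Cl: 369.9 / 0.883 = 418.9 g.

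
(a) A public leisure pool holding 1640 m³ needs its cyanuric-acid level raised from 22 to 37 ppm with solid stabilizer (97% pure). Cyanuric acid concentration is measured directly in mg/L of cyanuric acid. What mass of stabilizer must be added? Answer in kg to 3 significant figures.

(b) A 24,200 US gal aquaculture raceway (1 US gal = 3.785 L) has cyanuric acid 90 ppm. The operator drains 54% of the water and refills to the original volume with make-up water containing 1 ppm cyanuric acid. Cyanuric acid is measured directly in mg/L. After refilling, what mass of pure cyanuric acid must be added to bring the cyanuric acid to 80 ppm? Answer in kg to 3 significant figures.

(a) 25.4 kg; (b) 3.49 kg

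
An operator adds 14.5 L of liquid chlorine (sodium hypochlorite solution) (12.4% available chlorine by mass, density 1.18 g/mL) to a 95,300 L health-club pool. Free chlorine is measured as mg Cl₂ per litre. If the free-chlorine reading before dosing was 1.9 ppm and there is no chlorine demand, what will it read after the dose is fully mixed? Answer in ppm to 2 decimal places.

24.16 ppm

Mass of solution: 14.5 L × 1000 mL/L × 1.18 g/mL = 17,110 g.
Available chlorine delivered: 17,110 g × 0.124 = 2122 g as Cl₂.
Concentration rise: 2122 g / 95,300 L = 22.26 mg/L = 22.26 ppm.
Final FC: 1.9 + 22.26 = 24.16 ppm.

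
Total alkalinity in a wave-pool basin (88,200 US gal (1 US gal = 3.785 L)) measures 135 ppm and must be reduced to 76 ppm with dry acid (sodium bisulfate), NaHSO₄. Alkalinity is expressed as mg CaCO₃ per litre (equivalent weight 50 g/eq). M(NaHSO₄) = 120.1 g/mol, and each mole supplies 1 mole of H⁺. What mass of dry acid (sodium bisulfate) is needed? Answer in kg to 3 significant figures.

47.3 kg

Volume: 88,200 US gal × 3.785 L/gal = 333,837 L.
Alkalinity to neutralize: (135 − 76) = 59 mg/L as CaCO₃ × 333,837 L = 19,700 g as CaCO₃.
Equivalents of H⁺ required: 19,700 ÷ 50 g/eq = 393.9 eq = 393.9 mol NaHSO₄.
Mass of NaHSO₄: 393.9 × 120.1 = 47,310 g.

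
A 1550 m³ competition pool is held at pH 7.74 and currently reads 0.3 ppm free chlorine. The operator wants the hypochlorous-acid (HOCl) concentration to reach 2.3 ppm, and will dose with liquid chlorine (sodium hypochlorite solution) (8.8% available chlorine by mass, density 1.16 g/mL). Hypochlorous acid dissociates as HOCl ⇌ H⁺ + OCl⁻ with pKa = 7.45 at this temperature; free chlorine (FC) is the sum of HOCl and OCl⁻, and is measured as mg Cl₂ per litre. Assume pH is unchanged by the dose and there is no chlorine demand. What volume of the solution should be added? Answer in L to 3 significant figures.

98.5 L

Volume: 1550 m³ = 1,550,000 L.
[OCl⁻]/[HOCl] = 10^(pH − pKa) = 10^(7.74 − 7.45) = 1.95; fraction as HOCl = 1/(1 + 1.95) = 0.339.
Free chlorine required for 2.3 ppm HOCl: 2.3 / 0.339 = 6.785 ppm.
FC to add: 6.785 − 0.3 = 6.485 mg/L as Cl₂.
Cl₂ equivalent: 6.485 mg/L × 1,550,000 L = 10,050 g.
Product at 8.8% available Cl: 10,050 / 0.088 = 114,200 g.
Volume: 114,200 g ÷ 1.16 g/mL = 98,460 mL.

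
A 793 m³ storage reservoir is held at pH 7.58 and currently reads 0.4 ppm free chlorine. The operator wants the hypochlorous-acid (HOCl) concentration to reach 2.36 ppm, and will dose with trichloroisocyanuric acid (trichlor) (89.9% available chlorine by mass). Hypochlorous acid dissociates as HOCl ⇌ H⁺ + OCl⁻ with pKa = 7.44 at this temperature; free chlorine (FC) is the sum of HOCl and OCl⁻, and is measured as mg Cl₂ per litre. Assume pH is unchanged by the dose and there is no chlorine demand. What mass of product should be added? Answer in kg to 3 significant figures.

Volume: 793 m³ = 793,000 L.
[OCl⁻]/[HOCl] = 10^(pH − pKa) = 10^(7.58 − 7.44) = 1.38; fraction as HOCl = 1/(1 + 1.38) = 0.4201.
Free chlorine required for 2.36 ppm HOCl: 2.36 / 0.4201 = 5.618 ppm.
FC to add: 5.618 − 0.4 = 5.218 mg/L as Cl₂.
Cl₂ equivalent: 5.218 mg/L × 793,000 L = 4138 g.
Product at 89.9% available Cl: 4138 / 0.899 = 4602 g.

4.60 kg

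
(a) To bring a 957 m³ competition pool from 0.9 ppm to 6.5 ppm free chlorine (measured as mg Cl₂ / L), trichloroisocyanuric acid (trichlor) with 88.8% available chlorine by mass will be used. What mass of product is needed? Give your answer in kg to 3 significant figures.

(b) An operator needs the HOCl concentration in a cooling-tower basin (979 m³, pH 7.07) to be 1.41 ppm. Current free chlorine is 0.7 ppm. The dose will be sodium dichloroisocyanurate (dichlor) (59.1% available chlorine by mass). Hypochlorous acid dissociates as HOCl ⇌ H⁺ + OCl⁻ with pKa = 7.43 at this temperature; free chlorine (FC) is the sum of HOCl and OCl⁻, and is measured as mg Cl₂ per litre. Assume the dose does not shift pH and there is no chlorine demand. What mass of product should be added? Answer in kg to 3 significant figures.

(a) 6.04 kg; (b) 2.20 kg

(a) Volume: 957 m³ = 957,000 L.
(a) Chlorine deficit: 6.5 − 0.9 = 5.6 ppm = 5.6 mg/L as Cl₂.
(a) Cl₂ equivalent needed: 5.6 mg/L × 957,000 L = 5,359,000 mg = 5359 g.
(a) Product at 88.8% available chlorine: 5359 / 0.888 = 6035 g.

(b) Volume: 979 m³ = 979,000 L.
(b) [OCl⁻]/[HOCl] = 10^(pH − pKa) = 10^(7.07 − 7.43) = 0.4365; fraction as HOCl = 1/(1 + 0.4365) = 0.6961.
(b) Free chlorine required for 1.41 ppm HOCl: 1.41 / 0.6961 = 2.025 ppm.
(b) FC to add: 2.025 − 0.7 = 1.325 mg/L as Cl₂.
(b) Cl₂ equivalent: 1.325 mg/L × 979,000 L = 1298 g.
(b) Product at 59.1% available Cl: 1298 / 0.591 = 2196 g.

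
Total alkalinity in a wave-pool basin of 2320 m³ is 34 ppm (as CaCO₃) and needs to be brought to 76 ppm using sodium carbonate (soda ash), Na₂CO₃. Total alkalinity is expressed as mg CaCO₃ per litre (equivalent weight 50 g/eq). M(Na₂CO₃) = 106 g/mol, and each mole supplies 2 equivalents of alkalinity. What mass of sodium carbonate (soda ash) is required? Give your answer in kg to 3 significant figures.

Volume: 2320 m³ = 2,320,000 L.
Alkalinity to add: (76 − 34) = 42 mg/L as CaCO₃ × 2,320,000 L = 97,440 g as CaCO₃.
Equivalents: 97,440 g ÷ 50 g/eq = 1949 eq.
Each mole of Na₂CO₃ supplies 2 eq, so 1949 / 2 = 974.4 mol.
Mass: 974.4 mol × 106 g/mol = 103,300 g.

103 kg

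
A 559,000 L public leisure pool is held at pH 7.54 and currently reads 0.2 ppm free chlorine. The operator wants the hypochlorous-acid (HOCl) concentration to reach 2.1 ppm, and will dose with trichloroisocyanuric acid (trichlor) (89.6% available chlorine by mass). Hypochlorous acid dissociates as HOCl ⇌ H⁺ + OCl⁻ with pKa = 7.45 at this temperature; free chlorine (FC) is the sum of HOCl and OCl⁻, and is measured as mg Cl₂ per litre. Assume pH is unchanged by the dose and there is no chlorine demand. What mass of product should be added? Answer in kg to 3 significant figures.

2.80 kg

[OCl⁻]/[HOCl] = 10^(pH − pKa) = 10^(7.54 − 7.45) = 1.23; fraction as HOCl = 1/(1 + 1.23) = 0.4484.
Free chlorine required for 2.1 ppm HOCl: 2.1 / 0.4484 = 4.684 ppm.
FC to add: 4.684 − 0.2 = 4.484 mg/L as Cl₂.
Cl₂ equivalent: 4.484 mg/L × 559,000 L = 2506 g.
Product at 89.6% available Cl: 2506 / 0.896 = 2797 g.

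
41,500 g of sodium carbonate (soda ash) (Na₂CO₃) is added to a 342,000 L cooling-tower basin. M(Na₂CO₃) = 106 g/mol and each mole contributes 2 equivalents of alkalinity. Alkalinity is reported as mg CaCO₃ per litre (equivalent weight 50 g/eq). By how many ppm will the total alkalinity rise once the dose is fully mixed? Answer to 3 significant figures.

Moles of Na₂CO₃: 41,500 g ÷ 106 g/mol = 391.5 mol → 783 eq of alkalinity.
As CaCO₃: 783 eq × 50 g/eq = 39,150 g.
Rise: 39,150 g / 342,000 L × 1000 = 114.5 mg/L.

114 ppm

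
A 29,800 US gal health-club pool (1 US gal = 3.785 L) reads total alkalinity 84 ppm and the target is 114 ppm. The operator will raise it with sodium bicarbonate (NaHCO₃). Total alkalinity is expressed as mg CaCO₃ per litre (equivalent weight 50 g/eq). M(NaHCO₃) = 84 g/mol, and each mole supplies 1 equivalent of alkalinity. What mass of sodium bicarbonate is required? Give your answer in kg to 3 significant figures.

Volume: 29,800 US gal × 3.785 L/gal = 112,793 L.
Alkalinity to add: (114 − 84) = 30 mg/L as CaCO₃ × 112,793 L = 3384 g as CaCO₃.
Equivalents: 3384 g ÷ 50 g/eq = 67.68 eq.
NaHCO₃ supplies 1 eq per mole → 67.68 mol.
Mass: 67.68 mol × 84 g/mol = 5685 g.

5.68 kg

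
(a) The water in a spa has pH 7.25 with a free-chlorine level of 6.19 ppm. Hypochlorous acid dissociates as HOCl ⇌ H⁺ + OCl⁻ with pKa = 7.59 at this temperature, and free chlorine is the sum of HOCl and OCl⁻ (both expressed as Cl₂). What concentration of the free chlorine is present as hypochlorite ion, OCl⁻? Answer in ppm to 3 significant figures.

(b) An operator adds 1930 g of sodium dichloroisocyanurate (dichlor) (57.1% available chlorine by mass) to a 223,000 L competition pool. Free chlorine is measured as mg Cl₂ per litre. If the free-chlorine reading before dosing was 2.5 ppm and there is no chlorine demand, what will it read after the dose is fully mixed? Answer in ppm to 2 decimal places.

(a) 1.94 ppm; (b) 7.44 ppm

(a) [OCl⁻]/[HOCl] = 10^(pH − pKa) = 10^(7.25 − 7.59) = 10^-0.34 = 0.4571.
(a) Fraction as HOCl = 1 / (1 + 0.4571) = 0.6863.
(a) OCl⁻ = (1 − 0.6863) × 6.19 ppm = 1.942 ppm.

(b) Available chlorine delivered: 1930 g × 0.571 = 1102 g as Cl₂.
(b) Concentration rise: 1102 g / 223,000 L = 4.942 mg/L = 4.94 ppm.
(b) Final FC: 2.5 + 4.94 = 7.44 ppm.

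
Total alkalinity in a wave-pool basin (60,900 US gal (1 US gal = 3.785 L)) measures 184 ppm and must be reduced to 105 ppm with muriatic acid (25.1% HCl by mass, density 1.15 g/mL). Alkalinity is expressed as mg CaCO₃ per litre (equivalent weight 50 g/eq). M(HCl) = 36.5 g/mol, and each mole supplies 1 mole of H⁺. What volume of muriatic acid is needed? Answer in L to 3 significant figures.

Volume: 60,900 US gal × 3.785 L/gal = 230,506 L.
Alkalinity to neutralize: (184 − 105) = 79 mg/L as CaCO₃ × 230,506 L = 18,210 g as CaCO₃.
Equivalents of H⁺ required: 18,210 ÷ 50 g/eq = 364.2 eq = 364.2 mol HCl.
Mass of HCl: 364.2 × 36.5 = 13,290 g.
Mass of 25.1% solution: 13,290 / 0.251 = 52,960 g.
Volume: 52,960 g ÷ 1.15 g/mL = 46,050 mL.

46.1 L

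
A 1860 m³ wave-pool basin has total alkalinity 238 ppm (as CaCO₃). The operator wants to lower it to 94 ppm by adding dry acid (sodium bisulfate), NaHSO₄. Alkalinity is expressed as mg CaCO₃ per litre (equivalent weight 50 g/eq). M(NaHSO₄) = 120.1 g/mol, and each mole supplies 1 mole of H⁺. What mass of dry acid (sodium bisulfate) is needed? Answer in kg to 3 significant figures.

643 kg

Volume: 1860 m³ = 1,860,000 L.
Alkalinity to neutralize: (238 − 94) = 144 mg/L as CaCO₃ × 1,860,000 L = 267,800 g as CaCO₃.
Equivalents of H⁺ required: 267,800 ÷ 50 g/eq = 5357 eq = 5357 mol NaHSO₄.
Mass of NaHSO₄: 5357 × 120.1 = 643,400 g.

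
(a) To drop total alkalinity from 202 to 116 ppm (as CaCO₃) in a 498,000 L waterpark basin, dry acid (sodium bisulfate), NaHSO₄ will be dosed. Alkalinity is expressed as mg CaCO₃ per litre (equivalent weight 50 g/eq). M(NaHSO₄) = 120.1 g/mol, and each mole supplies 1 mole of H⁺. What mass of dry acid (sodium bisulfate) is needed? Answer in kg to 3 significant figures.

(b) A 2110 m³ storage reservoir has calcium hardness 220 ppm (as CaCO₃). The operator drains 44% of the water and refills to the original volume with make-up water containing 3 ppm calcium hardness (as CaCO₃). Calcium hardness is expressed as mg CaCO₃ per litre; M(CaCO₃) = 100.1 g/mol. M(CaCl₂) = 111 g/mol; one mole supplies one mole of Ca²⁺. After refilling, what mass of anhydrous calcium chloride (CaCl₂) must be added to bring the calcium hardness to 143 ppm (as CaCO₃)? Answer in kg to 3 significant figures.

(a) Alkalinity to neutralize: (202 − 116) = 86 mg/L as CaCO₃ × 498,000 L = 42,830 g as CaCO₃.
(a) Equivalents of H⁺ required: 42,830 ÷ 50 g/eq = 856.6 eq = 856.6 mol NaHSO₄.
(a) Mass of NaHSO₄: 856.6 × 120.1 = 102,900 g.

(b) Volume: 2110 m³ = 2,110,000 L.
(b) After draining 44% and refilling: 220 × 0.56 + 3 × 0.44 = 124.52 ppm.
(b) Deficit to target: 143 − 124.52 = 18.48 mg/L.
(b) As CaCO₃: 18.48 mg/L × 2,110,000 L = 38,990 g; ÷ 100.1 = 389.5 mol Ca²⁺.
(b) Mass: 389.5 × 111 = 43,240 g.

(a) 103 kg; (b) 43.2 kg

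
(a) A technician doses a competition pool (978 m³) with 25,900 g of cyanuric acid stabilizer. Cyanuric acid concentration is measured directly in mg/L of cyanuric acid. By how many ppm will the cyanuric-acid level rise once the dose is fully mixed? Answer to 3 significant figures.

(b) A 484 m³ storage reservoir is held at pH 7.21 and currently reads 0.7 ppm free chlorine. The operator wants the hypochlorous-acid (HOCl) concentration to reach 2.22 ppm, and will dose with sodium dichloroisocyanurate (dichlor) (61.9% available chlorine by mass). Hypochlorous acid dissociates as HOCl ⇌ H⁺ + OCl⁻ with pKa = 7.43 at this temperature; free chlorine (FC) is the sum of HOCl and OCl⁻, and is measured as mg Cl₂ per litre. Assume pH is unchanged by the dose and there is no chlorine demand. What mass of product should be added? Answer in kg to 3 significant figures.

(a) Volume: 978 m³ = 978,000 L.
(a) Rise: 25,900 g / 978,000 L × 1000 = 26.48 mg/L.

(b) Volume: 484 m³ = 484,000 L.
(b) [OCl⁻]/[HOCl] = 10^(pH − pKa) = 10^(7.21 − 7.43) = 0.6026; fraction as HOCl = 1/(1 + 0.6026) = 0.624.
(b) Free chlorine required for 2.22 ppm HOCl: 2.22 / 0.624 = 3.558 ppm.
(b) FC to add: 3.558 − 0.7 = 2.858 mg/L as Cl₂.
(b) Cl₂ equivalent: 2.858 mg/L × 484,000 L = 1383 g.
(b) Product at 61.9% available Cl: 1383 / 0.619 = 2234 g.

(a) 26.5 ppm; (b) 2.23 kg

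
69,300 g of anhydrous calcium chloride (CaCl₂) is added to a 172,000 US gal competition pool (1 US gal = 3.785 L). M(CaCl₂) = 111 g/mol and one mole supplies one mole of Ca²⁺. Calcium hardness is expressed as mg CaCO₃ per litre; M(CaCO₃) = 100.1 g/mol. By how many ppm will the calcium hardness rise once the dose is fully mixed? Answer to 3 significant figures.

96.0 ppm

Volume: 172,000 US gal × 3.785 L/gal = 651,020 L.
Moles of Ca²⁺: 69,300 g ÷ 111 g/mol = 624.3 mol.
As CaCO₃: 624.3 mol × 100.1 g/mol = 62,490 g.
Rise: 62,490 g / 651,020 L × 1000 = 96 mg/L.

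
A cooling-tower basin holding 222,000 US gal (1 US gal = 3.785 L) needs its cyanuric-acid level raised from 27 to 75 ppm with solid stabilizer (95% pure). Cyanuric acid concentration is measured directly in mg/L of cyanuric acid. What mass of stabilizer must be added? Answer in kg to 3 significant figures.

Volume: 222,000 US gal × 3.785 L/gal = 840,270 L.
CYA to add: (75 − 27) = 48 mg/L × 840,270 L = 40,330 g cyanuric acid.
At 95% purity: 40,330 / 0.95 = 42,460 g product.

42.5 kg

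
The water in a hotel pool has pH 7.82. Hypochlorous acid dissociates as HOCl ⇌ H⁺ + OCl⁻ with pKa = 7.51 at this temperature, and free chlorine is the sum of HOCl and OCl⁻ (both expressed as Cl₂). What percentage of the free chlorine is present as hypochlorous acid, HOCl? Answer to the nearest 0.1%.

32.9%

[OCl⁻]/[HOCl] = 10^(pH − pKa) = 10^(7.82 − 7.51) = 10^0.31 = 2.042.
Fraction as HOCl = 1 / (1 + 2.042) = 0.3288.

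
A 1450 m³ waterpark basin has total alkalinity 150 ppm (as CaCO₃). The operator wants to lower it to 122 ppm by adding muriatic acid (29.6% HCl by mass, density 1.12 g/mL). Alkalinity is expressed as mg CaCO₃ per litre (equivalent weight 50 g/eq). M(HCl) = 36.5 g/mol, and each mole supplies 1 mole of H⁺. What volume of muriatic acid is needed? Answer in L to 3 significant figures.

89.4 L

Volume: 1450 m³ = 1,450,000 L.
Alkalinity to neutralize: (150 − 122) = 28 mg/L as CaCO₃ × 1,450,000 L = 40,600 g as CaCO₃.
Equivalents of H⁺ required: 40,600 ÷ 50 g/eq = 812 eq = 812 mol HCl.
Mass of HCl: 812 × 36.5 = 29,640 g.
Mass of 29.6% solution: 29,640 / 0.296 = 100,100 g.
Volume: 100,100 g ÷ 1.12 g/mL = 89,400 mL.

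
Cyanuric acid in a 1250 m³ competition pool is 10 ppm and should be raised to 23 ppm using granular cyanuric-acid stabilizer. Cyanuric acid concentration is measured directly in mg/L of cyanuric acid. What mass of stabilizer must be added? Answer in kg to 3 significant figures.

16.2 kg

Volume: 1250 m³ = 1,250,000 L.
CYA to add: (23 − 10) = 13 mg/L × 1,250,000 L = 16,250 g cyanuric acid.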